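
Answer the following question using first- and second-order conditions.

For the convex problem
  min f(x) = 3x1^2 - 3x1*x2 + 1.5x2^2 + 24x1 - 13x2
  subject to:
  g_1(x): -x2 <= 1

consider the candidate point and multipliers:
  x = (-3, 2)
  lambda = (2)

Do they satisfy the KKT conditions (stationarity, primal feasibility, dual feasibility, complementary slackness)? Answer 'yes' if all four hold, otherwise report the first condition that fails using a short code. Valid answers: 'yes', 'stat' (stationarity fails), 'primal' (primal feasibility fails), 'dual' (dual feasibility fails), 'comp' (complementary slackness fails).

Gradient of f: grad f(x) = Q x + c = (0, 2)
Constraint values g_i(x) = a_i^T x - b_i:
  g_1((-3, 2)) = -3
Stationarity residual: grad f(x) + sum_i lambda_i a_i = (0, 0)
  -> stationarity OK
Primal feasibility (all g_i <= 0): OK
Dual feasibility (all lambda_i >= 0): OK
Complementary slackness (lambda_i * g_i(x) = 0 for all i): FAILS

Verdict: the first failing condition is complementary_slackness -> comp.

comp


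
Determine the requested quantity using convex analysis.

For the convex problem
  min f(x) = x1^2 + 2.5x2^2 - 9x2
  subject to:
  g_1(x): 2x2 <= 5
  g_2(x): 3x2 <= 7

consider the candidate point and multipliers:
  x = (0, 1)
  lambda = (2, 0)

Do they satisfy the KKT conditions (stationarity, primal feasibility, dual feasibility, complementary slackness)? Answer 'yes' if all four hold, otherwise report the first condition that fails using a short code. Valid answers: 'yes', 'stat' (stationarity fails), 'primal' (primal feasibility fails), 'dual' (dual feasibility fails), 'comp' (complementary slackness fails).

Gradient of f: grad f(x) = Q x + c = (0, -4)
Constraint values g_i(x) = a_i^T x - b_i:
  g_1((0, 1)) = -3
  g_2((0, 1)) = -4
Stationarity residual: grad f(x) + sum_i lambda_i a_i = (0, 0)
  -> stationarity OK
Primal feasibility (all g_i <= 0): OK
Dual feasibility (all lambda_i >= 0): OK
Complementary slackness (lambda_i * g_i(x) = 0 for all i): FAILS

Verdict: the first failing condition is complementary_slackness -> comp.

comp


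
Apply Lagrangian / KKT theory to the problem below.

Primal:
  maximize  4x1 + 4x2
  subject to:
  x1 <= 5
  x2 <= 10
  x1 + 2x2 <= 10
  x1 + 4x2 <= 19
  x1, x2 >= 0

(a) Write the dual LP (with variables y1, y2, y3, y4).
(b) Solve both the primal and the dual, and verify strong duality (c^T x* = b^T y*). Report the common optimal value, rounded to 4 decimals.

The standard primal-dual pair for 'max c^T x s.t. A x <= b, x >= 0' is:
  Dual:  min b^T y  s.t.  A^T y >= c,  y >= 0.

So the dual LP is:
  minimize  5y1 + 10y2 + 10y3 + 19y4
  subject to:
    y1 + y3 + y4 >= 4
    y2 + 2y3 + 4y4 >= 4
    y1, y2, y3, y4 >= 0

Solving the primal: x* = (5, 2.5).
  primal value c^T x* = 30.
Solving the dual: y* = (2, 0, 2, 0).
  dual value b^T y* = 30.
Strong duality: c^T x* = b^T y*. Confirmed.

30


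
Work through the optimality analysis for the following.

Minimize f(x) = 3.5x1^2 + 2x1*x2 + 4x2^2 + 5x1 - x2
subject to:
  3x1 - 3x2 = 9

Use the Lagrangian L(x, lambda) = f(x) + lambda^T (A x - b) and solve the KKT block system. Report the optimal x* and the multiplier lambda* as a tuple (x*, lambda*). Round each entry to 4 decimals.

Form the Lagrangian:
  L(x, lambda) = (1/2) x^T Q x + c^T x + lambda^T (A x - b)
Stationarity (grad_x L = 0): Q x + c + A^T lambda = 0.
Primal feasibility: A x = b.

This gives the KKT block system:
  [ Q   A^T ] [ x     ]   [-c ]
  [ A    0  ] [ lambda ] = [ b ]

Solving the linear system:
  x*      = (1.3684, -1.6316)
  lambda* = (-3.7719)
  f(x*)   = 21.2105

x* = (1.3684, -1.6316), lambda* = (-3.7719)


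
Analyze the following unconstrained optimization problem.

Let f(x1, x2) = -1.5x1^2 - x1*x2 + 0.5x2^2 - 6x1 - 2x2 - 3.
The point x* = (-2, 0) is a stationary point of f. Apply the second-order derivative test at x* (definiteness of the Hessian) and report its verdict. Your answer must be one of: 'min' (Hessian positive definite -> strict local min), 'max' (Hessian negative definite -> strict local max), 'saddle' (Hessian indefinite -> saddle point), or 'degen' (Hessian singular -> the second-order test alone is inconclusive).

Compute the Hessian H = grad^2 f:
  H = [[-3, -1], [-1, 1]]
Verify stationarity: grad f(x*) = H x* + g = (0, 0).
Eigenvalues of H: -3.2361, 1.2361.
Eigenvalues have mixed signs, so H is indefinite -> x* is a saddle point.

saddle


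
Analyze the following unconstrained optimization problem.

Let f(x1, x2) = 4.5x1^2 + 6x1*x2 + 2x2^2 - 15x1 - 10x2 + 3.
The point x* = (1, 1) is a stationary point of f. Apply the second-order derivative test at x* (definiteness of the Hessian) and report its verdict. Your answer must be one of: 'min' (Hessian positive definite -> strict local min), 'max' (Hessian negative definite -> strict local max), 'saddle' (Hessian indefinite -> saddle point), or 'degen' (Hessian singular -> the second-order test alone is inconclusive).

Compute the Hessian H = grad^2 f:
  H = [[9, 6], [6, 4]]
Verify stationarity: grad f(x*) = H x* + g = (0, 0).
Eigenvalues of H: 0, 13.
H has a zero eigenvalue (singular; positive semidefinite but not definite), so H is neither positive definite, negative definite, nor indefinite. The second-order test alone is inconclusive -> degen.
(Indeed, f is constant along the null direction of H through x*, so x* is not a strict local extremum.)

degen


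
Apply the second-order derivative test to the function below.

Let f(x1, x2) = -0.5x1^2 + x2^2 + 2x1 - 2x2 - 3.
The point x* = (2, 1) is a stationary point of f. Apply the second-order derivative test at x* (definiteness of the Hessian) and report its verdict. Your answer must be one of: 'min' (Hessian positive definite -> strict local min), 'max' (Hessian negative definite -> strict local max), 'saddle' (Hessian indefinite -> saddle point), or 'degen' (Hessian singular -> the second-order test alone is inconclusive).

Compute the Hessian H = grad^2 f:
  H = [[-1, 0], [0, 2]]
Verify stationarity: grad f(x*) = H x* + g = (0, 0).
Eigenvalues of H: -1, 2.
Eigenvalues have mixed signs, so H is indefinite -> x* is a saddle point.

saddle


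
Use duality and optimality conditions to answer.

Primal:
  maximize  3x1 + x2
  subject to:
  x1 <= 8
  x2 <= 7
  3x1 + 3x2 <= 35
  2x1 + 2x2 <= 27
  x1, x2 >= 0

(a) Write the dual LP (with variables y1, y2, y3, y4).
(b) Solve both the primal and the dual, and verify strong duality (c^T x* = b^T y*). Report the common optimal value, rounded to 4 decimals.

The standard primal-dual pair for 'max c^T x s.t. A x <= b, x >= 0' is:
  Dual:  min b^T y  s.t.  A^T y >= c,  y >= 0.

So the dual LP is:
  minimize  8y1 + 7y2 + 35y3 + 27y4
  subject to:
    y1 + 3y3 + 2y4 >= 3
    y2 + 3y3 + 2y4 >= 1
    y1, y2, y3, y4 >= 0

Solving the primal: x* = (8, 3.6667).
  primal value c^T x* = 27.6667.
Solving the dual: y* = (2, 0, 0.3333, 0).
  dual value b^T y* = 27.6667.
Strong duality: c^T x* = b^T y*. Confirmed.

27.6667


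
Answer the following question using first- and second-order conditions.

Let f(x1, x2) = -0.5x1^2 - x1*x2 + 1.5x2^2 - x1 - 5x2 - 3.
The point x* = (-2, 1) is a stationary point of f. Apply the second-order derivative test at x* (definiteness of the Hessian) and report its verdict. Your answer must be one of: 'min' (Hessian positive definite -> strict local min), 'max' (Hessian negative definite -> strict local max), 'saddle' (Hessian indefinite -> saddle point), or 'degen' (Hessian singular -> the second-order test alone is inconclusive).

Compute the Hessian H = grad^2 f:
  H = [[-1, -1], [-1, 3]]
Verify stationarity: grad f(x*) = H x* + g = (0, 0).
Eigenvalues of H: -1.2361, 3.2361.
Eigenvalues have mixed signs, so H is indefinite -> x* is a saddle point.

saddle


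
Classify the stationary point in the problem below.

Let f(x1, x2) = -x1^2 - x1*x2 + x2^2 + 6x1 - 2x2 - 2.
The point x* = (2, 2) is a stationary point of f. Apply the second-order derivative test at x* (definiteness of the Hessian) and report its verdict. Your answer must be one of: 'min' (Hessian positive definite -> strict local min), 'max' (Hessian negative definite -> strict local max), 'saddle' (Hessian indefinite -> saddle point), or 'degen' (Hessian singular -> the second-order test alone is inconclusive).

Compute the Hessian H = grad^2 f:
  H = [[-2, -1], [-1, 2]]
Verify stationarity: grad f(x*) = H x* + g = (0, 0).
Eigenvalues of H: -2.2361, 2.2361.
Eigenvalues have mixed signs, so H is indefinite -> x* is a saddle point.

saddle


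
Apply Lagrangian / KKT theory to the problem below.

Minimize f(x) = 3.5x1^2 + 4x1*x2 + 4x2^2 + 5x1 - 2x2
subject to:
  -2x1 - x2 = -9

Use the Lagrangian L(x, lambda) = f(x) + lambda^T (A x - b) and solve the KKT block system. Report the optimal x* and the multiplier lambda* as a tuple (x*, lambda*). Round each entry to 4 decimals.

Form the Lagrangian:
  L(x, lambda) = (1/2) x^T Q x + c^T x + lambda^T (A x - b)
Stationarity (grad_x L = 0): Q x + c + A^T lambda = 0.
Primal feasibility: A x = b.

This gives the KKT block system:
  [ Q   A^T ] [ x     ]   [-c ]
  [ A    0  ] [ lambda ] = [ b ]

Solving the linear system:
  x*      = (4.3043, 0.3913)
  lambda* = (18.3478)
  f(x*)   = 92.9348

x* = (4.3043, 0.3913), lambda* = (18.3478)


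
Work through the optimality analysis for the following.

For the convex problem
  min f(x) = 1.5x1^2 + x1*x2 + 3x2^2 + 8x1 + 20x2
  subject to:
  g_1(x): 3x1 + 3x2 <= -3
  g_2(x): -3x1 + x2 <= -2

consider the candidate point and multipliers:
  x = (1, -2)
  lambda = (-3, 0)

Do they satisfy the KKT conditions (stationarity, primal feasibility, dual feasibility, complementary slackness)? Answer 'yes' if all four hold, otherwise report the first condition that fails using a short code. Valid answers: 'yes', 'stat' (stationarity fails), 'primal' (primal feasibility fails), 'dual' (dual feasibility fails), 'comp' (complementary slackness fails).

Gradient of f: grad f(x) = Q x + c = (9, 9)
Constraint values g_i(x) = a_i^T x - b_i:
  g_1((1, -2)) = 0
  g_2((1, -2)) = -3
Stationarity residual: grad f(x) + sum_i lambda_i a_i = (0, 0)
  -> stationarity OK
Primal feasibility (all g_i <= 0): OK
Dual feasibility (all lambda_i >= 0): FAILS
Complementary slackness (lambda_i * g_i(x) = 0 for all i): OK

Verdict: the first failing condition is dual_feasibility -> dual.

dual


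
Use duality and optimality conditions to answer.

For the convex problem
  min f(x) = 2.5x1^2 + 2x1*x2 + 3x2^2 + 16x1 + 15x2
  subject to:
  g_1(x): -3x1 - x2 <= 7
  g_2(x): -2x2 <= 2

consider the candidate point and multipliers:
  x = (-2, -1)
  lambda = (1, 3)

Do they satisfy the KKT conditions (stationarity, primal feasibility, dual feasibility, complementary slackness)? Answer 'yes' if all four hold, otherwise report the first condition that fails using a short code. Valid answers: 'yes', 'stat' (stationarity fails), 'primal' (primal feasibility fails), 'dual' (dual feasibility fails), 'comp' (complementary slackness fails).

Gradient of f: grad f(x) = Q x + c = (4, 5)
Constraint values g_i(x) = a_i^T x - b_i:
  g_1((-2, -1)) = 0
  g_2((-2, -1)) = 0
Stationarity residual: grad f(x) + sum_i lambda_i a_i = (1, -2)
  -> stationarity FAILS
Primal feasibility (all g_i <= 0): OK
Dual feasibility (all lambda_i >= 0): OK
Complementary slackness (lambda_i * g_i(x) = 0 for all i): OK

Verdict: the first failing condition is stationarity -> stat.

stat


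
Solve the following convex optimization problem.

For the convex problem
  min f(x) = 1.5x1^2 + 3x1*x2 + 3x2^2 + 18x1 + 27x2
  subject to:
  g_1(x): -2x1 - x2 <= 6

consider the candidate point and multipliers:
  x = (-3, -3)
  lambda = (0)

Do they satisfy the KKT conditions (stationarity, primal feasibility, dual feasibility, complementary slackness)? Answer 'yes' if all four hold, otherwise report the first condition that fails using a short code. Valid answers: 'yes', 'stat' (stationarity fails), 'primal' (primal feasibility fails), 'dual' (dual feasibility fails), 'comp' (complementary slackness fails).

Gradient of f: grad f(x) = Q x + c = (0, 0)
Constraint values g_i(x) = a_i^T x - b_i:
  g_1((-3, -3)) = 3
Stationarity residual: grad f(x) + sum_i lambda_i a_i = (0, 0)
  -> stationarity OK
Primal feasibility (all g_i <= 0): FAILS
Dual feasibility (all lambda_i >= 0): OK
Complementary slackness (lambda_i * g_i(x) = 0 for all i): OK

Verdict: the first failing condition is primal_feasibility -> primal.

primal


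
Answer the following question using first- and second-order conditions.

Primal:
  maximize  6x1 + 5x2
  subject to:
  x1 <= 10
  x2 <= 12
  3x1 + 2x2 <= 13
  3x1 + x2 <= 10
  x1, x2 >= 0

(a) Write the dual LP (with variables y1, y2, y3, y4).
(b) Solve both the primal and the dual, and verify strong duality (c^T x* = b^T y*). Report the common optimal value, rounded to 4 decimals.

The standard primal-dual pair for 'max c^T x s.t. A x <= b, x >= 0' is:
  Dual:  min b^T y  s.t.  A^T y >= c,  y >= 0.

So the dual LP is:
  minimize  10y1 + 12y2 + 13y3 + 10y4
  subject to:
    y1 + 3y3 + 3y4 >= 6
    y2 + 2y3 + y4 >= 5
    y1, y2, y3, y4 >= 0

Solving the primal: x* = (0, 6.5).
  primal value c^T x* = 32.5.
Solving the dual: y* = (0, 0, 2.5, 0).
  dual value b^T y* = 32.5.
Strong duality: c^T x* = b^T y*. Confirmed.

32.5


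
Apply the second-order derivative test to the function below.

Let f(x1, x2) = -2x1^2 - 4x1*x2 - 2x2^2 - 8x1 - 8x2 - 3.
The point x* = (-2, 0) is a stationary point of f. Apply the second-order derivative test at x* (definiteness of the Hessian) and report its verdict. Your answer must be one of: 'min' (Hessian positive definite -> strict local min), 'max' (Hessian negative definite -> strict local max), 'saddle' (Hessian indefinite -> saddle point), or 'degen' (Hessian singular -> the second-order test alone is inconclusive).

Compute the Hessian H = grad^2 f:
  H = [[-4, -4], [-4, -4]]
Verify stationarity: grad f(x*) = H x* + g = (0, 0).
Eigenvalues of H: -8, 0.
H has a zero eigenvalue (singular; negative semidefinite but not definite), so H is neither positive definite, negative definite, nor indefinite. The second-order test alone is inconclusive -> degen.
(Indeed, f is constant along the null direction of H through x*, so x* is not a strict local extremum.)

degen


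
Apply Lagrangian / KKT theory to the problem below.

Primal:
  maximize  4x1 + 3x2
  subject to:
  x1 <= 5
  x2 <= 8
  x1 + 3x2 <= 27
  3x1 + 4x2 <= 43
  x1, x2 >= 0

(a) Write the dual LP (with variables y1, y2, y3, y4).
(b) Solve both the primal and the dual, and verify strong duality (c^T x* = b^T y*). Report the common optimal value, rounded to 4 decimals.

The standard primal-dual pair for 'max c^T x s.t. A x <= b, x >= 0' is:
  Dual:  min b^T y  s.t.  A^T y >= c,  y >= 0.

So the dual LP is:
  minimize  5y1 + 8y2 + 27y3 + 43y4
  subject to:
    y1 + y3 + 3y4 >= 4
    y2 + 3y3 + 4y4 >= 3
    y1, y2, y3, y4 >= 0

Solving the primal: x* = (5, 7).
  primal value c^T x* = 41.
Solving the dual: y* = (1.75, 0, 0, 0.75).
  dual value b^T y* = 41.
Strong duality: c^T x* = b^T y*. Confirmed.

41


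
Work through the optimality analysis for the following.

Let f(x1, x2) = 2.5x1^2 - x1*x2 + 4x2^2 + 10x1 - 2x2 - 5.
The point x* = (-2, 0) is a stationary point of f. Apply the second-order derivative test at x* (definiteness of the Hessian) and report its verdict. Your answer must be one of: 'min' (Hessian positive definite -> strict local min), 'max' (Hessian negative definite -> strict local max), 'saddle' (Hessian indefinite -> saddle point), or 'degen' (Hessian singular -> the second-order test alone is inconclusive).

Compute the Hessian H = grad^2 f:
  H = [[5, -1], [-1, 8]]
Verify stationarity: grad f(x*) = H x* + g = (0, 0).
Eigenvalues of H: 4.6972, 8.3028.
Both eigenvalues > 0, so H is positive definite -> x* is a strict local min.

min


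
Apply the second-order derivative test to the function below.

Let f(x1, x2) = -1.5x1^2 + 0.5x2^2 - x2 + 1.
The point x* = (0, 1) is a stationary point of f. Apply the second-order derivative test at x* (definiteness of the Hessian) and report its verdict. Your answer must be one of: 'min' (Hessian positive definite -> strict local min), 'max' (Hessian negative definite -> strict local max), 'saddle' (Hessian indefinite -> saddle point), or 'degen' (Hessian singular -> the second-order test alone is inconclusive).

Compute the Hessian H = grad^2 f:
  H = [[-3, 0], [0, 1]]
Verify stationarity: grad f(x*) = H x* + g = (0, 0).
Eigenvalues of H: -3, 1.
Eigenvalues have mixed signs, so H is indefinite -> x* is a saddle point.

saddle


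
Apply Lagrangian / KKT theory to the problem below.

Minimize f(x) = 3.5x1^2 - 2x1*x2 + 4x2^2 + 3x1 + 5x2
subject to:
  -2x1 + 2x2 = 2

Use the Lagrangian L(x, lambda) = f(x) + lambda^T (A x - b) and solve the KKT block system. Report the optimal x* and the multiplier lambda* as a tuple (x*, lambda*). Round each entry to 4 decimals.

Form the Lagrangian:
  L(x, lambda) = (1/2) x^T Q x + c^T x + lambda^T (A x - b)
Stationarity (grad_x L = 0): Q x + c + A^T lambda = 0.
Primal feasibility: A x = b.

This gives the KKT block system:
  [ Q   A^T ] [ x     ]   [-c ]
  [ A    0  ] [ lambda ] = [ b ]

Solving the linear system:
  x*      = (-1.2727, -0.2727)
  lambda* = (-2.6818)
  f(x*)   = 0.0909

x* = (-1.2727, -0.2727), lambda* = (-2.6818)


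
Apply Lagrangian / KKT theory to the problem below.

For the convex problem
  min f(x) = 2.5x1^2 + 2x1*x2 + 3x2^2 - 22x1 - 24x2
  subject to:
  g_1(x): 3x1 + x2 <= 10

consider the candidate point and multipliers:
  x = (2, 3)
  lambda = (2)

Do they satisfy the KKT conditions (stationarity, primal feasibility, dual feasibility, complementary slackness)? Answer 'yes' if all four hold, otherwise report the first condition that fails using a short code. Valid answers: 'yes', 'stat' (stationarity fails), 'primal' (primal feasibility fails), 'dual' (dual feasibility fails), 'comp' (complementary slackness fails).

Gradient of f: grad f(x) = Q x + c = (-6, -2)
Constraint values g_i(x) = a_i^T x - b_i:
  g_1((2, 3)) = -1
Stationarity residual: grad f(x) + sum_i lambda_i a_i = (0, 0)
  -> stationarity OK
Primal feasibility (all g_i <= 0): OK
Dual feasibility (all lambda_i >= 0): OK
Complementary slackness (lambda_i * g_i(x) = 0 for all i): FAILS

Verdict: the first failing condition is complementary_slackness -> comp.

comp


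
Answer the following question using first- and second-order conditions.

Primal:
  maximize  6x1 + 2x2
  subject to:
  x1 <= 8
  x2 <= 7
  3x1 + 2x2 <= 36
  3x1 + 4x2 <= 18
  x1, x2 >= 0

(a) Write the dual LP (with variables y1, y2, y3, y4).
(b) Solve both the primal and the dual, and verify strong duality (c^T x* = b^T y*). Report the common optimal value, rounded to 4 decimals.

The standard primal-dual pair for 'max c^T x s.t. A x <= b, x >= 0' is:
  Dual:  min b^T y  s.t.  A^T y >= c,  y >= 0.

So the dual LP is:
  minimize  8y1 + 7y2 + 36y3 + 18y4
  subject to:
    y1 + 3y3 + 3y4 >= 6
    y2 + 2y3 + 4y4 >= 2
    y1, y2, y3, y4 >= 0

Solving the primal: x* = (6, 0).
  primal value c^T x* = 36.
Solving the dual: y* = (0, 0, 0, 2).
  dual value b^T y* = 36.
Strong duality: c^T x* = b^T y*. Confirmed.

36


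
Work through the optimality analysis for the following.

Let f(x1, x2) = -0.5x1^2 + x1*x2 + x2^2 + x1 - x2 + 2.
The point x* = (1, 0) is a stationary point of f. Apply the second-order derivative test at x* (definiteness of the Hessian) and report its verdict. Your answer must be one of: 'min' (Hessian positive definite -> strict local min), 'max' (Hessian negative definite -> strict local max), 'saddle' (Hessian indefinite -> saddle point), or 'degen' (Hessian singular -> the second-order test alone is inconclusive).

Compute the Hessian H = grad^2 f:
  H = [[-1, 1], [1, 2]]
Verify stationarity: grad f(x*) = H x* + g = (0, 0).
Eigenvalues of H: -1.3028, 2.3028.
Eigenvalues have mixed signs, so H is indefinite -> x* is a saddle point.

saddle


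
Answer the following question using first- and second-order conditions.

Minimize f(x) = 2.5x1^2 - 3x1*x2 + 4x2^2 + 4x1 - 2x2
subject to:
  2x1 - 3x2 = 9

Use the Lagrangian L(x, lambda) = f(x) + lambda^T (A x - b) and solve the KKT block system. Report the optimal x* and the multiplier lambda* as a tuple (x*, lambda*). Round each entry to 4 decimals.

Form the Lagrangian:
  L(x, lambda) = (1/2) x^T Q x + c^T x + lambda^T (A x - b)
Stationarity (grad_x L = 0): Q x + c + A^T lambda = 0.
Primal feasibility: A x = b.

This gives the KKT block system:
  [ Q   A^T ] [ x     ]   [-c ]
  [ A    0  ] [ lambda ] = [ b ]

Solving the linear system:
  x*      = (0.9512, -2.3659)
  lambda* = (-7.9268)
  f(x*)   = 39.939

x* = (0.9512, -2.3659), lambda* = (-7.9268)


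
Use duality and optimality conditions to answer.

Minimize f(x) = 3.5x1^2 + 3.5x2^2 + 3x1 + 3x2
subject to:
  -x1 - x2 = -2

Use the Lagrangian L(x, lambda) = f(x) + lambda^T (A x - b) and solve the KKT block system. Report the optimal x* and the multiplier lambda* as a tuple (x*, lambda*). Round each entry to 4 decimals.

Form the Lagrangian:
  L(x, lambda) = (1/2) x^T Q x + c^T x + lambda^T (A x - b)
Stationarity (grad_x L = 0): Q x + c + A^T lambda = 0.
Primal feasibility: A x = b.

This gives the KKT block system:
  [ Q   A^T ] [ x     ]   [-c ]
  [ A    0  ] [ lambda ] = [ b ]

Solving the linear system:
  x*      = (1, 1)
  lambda* = (10)
  f(x*)   = 13

x* = (1, 1), lambda* = (10)


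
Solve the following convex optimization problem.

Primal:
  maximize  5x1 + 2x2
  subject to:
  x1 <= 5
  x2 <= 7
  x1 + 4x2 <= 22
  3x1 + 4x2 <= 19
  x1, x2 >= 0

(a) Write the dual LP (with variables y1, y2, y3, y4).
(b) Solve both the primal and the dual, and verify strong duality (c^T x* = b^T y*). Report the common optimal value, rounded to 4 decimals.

The standard primal-dual pair for 'max c^T x s.t. A x <= b, x >= 0' is:
  Dual:  min b^T y  s.t.  A^T y >= c,  y >= 0.

So the dual LP is:
  minimize  5y1 + 7y2 + 22y3 + 19y4
  subject to:
    y1 + y3 + 3y4 >= 5
    y2 + 4y3 + 4y4 >= 2
    y1, y2, y3, y4 >= 0

Solving the primal: x* = (5, 1).
  primal value c^T x* = 27.
Solving the dual: y* = (3.5, 0, 0, 0.5).
  dual value b^T y* = 27.
Strong duality: c^T x* = b^T y*. Confirmed.

27


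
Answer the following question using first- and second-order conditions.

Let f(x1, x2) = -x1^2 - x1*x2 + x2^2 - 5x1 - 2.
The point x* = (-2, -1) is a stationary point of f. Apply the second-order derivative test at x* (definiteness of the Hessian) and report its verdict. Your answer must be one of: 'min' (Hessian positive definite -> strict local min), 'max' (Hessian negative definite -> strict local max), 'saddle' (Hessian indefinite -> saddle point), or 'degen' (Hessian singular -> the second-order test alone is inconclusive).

Compute the Hessian H = grad^2 f:
  H = [[-2, -1], [-1, 2]]
Verify stationarity: grad f(x*) = H x* + g = (0, 0).
Eigenvalues of H: -2.2361, 2.2361.
Eigenvalues have mixed signs, so H is indefinite -> x* is a saddle point.

saddle


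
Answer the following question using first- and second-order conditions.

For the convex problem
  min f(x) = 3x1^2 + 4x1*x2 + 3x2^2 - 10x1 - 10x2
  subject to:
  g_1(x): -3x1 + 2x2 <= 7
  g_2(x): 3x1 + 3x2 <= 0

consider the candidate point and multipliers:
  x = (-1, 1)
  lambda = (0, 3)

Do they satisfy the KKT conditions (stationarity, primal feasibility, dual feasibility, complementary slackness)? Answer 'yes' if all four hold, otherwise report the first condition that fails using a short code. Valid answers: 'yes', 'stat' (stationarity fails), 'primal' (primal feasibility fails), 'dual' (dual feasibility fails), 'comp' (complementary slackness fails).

Gradient of f: grad f(x) = Q x + c = (-12, -8)
Constraint values g_i(x) = a_i^T x - b_i:
  g_1((-1, 1)) = -2
  g_2((-1, 1)) = 0
Stationarity residual: grad f(x) + sum_i lambda_i a_i = (-3, 1)
  -> stationarity FAILS
Primal feasibility (all g_i <= 0): OK
Dual feasibility (all lambda_i >= 0): OK
Complementary slackness (lambda_i * g_i(x) = 0 for all i): OK

Verdict: the first failing condition is stationarity -> stat.

stat


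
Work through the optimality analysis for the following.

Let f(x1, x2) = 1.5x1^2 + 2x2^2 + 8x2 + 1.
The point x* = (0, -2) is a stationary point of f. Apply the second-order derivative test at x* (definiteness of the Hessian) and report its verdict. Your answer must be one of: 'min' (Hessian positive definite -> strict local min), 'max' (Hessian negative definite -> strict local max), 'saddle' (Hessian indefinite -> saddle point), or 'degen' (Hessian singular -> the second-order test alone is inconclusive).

Compute the Hessian H = grad^2 f:
  H = [[3, 0], [0, 4]]
Verify stationarity: grad f(x*) = H x* + g = (0, 0).
Eigenvalues of H: 3, 4.
Both eigenvalues > 0, so H is positive definite -> x* is a strict local min.

min


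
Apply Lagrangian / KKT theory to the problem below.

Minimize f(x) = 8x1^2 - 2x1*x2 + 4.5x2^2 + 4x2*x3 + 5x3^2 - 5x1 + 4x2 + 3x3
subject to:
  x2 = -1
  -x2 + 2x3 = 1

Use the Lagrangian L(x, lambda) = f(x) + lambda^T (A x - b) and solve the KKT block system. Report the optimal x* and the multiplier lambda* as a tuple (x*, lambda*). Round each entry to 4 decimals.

Form the Lagrangian:
  L(x, lambda) = (1/2) x^T Q x + c^T x + lambda^T (A x - b)
Stationarity (grad_x L = 0): Q x + c + A^T lambda = 0.
Primal feasibility: A x = b.

This gives the KKT block system:
  [ Q   A^T ] [ x     ]   [-c ]
  [ A    0  ] [ lambda ] = [ b ]

Solving the linear system:
  x*      = (0.1875, -1, 0)
  lambda* = (5.875, 0.5)
  f(x*)   = 0.2188

x* = (0.1875, -1, 0), lambda* = (5.875, 0.5)


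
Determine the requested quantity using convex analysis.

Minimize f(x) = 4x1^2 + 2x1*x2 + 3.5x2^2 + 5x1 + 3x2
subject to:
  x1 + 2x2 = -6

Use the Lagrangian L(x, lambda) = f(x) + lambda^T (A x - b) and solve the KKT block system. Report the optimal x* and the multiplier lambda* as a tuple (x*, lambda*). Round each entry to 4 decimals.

Form the Lagrangian:
  L(x, lambda) = (1/2) x^T Q x + c^T x + lambda^T (A x - b)
Stationarity (grad_x L = 0): Q x + c + A^T lambda = 0.
Primal feasibility: A x = b.

This gives the KKT block system:
  [ Q   A^T ] [ x     ]   [-c ]
  [ A    0  ] [ lambda ] = [ b ]

Solving the linear system:
  x*      = (-1.0323, -2.4839)
  lambda* = (8.2258)
  f(x*)   = 18.371

x* = (-1.0323, -2.4839), lambda* = (8.2258)


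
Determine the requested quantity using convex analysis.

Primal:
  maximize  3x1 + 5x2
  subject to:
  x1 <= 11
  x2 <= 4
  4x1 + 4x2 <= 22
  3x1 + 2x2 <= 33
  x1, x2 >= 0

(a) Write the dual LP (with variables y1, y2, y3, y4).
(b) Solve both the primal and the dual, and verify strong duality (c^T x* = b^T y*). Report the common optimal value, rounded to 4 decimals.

The standard primal-dual pair for 'max c^T x s.t. A x <= b, x >= 0' is:
  Dual:  min b^T y  s.t.  A^T y >= c,  y >= 0.

So the dual LP is:
  minimize  11y1 + 4y2 + 22y3 + 33y4
  subject to:
    y1 + 4y3 + 3y4 >= 3
    y2 + 4y3 + 2y4 >= 5
    y1, y2, y3, y4 >= 0

Solving the primal: x* = (1.5, 4).
  primal value c^T x* = 24.5.
Solving the dual: y* = (0, 2, 0.75, 0).
  dual value b^T y* = 24.5.
Strong duality: c^T x* = b^T y*. Confirmed.

24.5


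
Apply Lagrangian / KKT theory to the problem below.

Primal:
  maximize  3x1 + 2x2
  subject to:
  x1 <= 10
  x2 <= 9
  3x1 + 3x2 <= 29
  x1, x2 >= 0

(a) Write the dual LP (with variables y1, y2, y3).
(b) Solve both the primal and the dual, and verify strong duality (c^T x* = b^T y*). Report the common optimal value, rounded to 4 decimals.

The standard primal-dual pair for 'max c^T x s.t. A x <= b, x >= 0' is:
  Dual:  min b^T y  s.t.  A^T y >= c,  y >= 0.

So the dual LP is:
  minimize  10y1 + 9y2 + 29y3
  subject to:
    y1 + 3y3 >= 3
    y2 + 3y3 >= 2
    y1, y2, y3 >= 0

Solving the primal: x* = (9.6667, 0).
  primal value c^T x* = 29.
Solving the dual: y* = (0, 0, 1).
  dual value b^T y* = 29.
Strong duality: c^T x* = b^T y*. Confirmed.

29


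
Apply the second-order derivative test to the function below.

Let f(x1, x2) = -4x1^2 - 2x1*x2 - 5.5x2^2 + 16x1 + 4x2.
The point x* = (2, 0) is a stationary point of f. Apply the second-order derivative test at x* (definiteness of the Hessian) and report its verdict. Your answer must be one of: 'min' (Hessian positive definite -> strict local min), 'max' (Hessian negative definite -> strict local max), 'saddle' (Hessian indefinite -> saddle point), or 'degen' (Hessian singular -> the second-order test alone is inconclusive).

Compute the Hessian H = grad^2 f:
  H = [[-8, -2], [-2, -11]]
Verify stationarity: grad f(x*) = H x* + g = (0, 0).
Eigenvalues of H: -12, -7.
Both eigenvalues < 0, so H is negative definite -> x* is a strict local max.

max


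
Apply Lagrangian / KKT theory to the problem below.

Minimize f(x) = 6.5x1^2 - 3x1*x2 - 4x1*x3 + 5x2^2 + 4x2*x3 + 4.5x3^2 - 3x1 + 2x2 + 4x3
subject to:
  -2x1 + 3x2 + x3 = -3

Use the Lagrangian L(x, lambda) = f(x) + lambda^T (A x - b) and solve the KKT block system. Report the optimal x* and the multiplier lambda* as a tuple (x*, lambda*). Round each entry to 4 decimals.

Form the Lagrangian:
  L(x, lambda) = (1/2) x^T Q x + c^T x + lambda^T (A x - b)
Stationarity (grad_x L = 0): Q x + c + A^T lambda = 0.
Primal feasibility: A x = b.

This gives the KKT block system:
  [ Q   A^T ] [ x     ]   [-c ]
  [ A    0  ] [ lambda ] = [ b ]

Solving the linear system:
  x*      = (0.3515, -0.6865, -0.2375)
  lambda* = (2.2898)
  f(x*)   = 1.7458

x* = (0.3515, -0.6865, -0.2375), lambda* = (2.2898)


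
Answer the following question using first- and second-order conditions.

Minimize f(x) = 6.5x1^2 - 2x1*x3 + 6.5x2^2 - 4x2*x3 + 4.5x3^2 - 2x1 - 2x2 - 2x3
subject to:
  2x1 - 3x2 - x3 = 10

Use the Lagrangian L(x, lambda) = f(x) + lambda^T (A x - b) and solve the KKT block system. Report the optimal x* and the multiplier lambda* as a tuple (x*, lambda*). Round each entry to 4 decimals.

Form the Lagrangian:
  L(x, lambda) = (1/2) x^T Q x + c^T x + lambda^T (A x - b)
Stationarity (grad_x L = 0): Q x + c + A^T lambda = 0.
Primal feasibility: A x = b.

This gives the KKT block system:
  [ Q   A^T ] [ x     ]   [-c ]
  [ A    0  ] [ lambda ] = [ b ]

Solving the linear system:
  x*      = (1.1774, -2.1022, -1.3384)
  lambda* = (-7.9918)
  f(x*)   = 42.2221

x* = (1.1774, -2.1022, -1.3384), lambda* = (-7.9918)


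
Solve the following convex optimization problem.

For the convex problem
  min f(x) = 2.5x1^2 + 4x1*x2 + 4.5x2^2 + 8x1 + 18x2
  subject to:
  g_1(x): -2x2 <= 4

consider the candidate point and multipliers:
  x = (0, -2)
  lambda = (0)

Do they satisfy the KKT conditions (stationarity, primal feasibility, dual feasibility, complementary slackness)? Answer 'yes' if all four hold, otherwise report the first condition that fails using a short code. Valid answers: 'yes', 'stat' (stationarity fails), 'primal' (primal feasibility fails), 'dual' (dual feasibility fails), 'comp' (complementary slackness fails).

Gradient of f: grad f(x) = Q x + c = (0, 0)
Constraint values g_i(x) = a_i^T x - b_i:
  g_1((0, -2)) = 0
Stationarity residual: grad f(x) + sum_i lambda_i a_i = (0, 0)
  -> stationarity OK
Primal feasibility (all g_i <= 0): OK
Dual feasibility (all lambda_i >= 0): OK
Complementary slackness (lambda_i * g_i(x) = 0 for all i): OK

Verdict: yes, KKT holds.

yes


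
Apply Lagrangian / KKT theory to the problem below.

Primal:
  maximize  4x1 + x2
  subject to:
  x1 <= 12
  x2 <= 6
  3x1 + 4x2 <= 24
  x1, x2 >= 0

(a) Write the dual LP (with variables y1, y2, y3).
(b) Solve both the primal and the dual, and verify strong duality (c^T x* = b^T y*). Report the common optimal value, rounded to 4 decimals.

The standard primal-dual pair for 'max c^T x s.t. A x <= b, x >= 0' is:
  Dual:  min b^T y  s.t.  A^T y >= c,  y >= 0.

So the dual LP is:
  minimize  12y1 + 6y2 + 24y3
  subject to:
    y1 + 3y3 >= 4
    y2 + 4y3 >= 1
    y1, y2, y3 >= 0

Solving the primal: x* = (8, 0).
  primal value c^T x* = 32.
Solving the dual: y* = (0, 0, 1.3333).
  dual value b^T y* = 32.
Strong duality: c^T x* = b^T y*. Confirmed.

32


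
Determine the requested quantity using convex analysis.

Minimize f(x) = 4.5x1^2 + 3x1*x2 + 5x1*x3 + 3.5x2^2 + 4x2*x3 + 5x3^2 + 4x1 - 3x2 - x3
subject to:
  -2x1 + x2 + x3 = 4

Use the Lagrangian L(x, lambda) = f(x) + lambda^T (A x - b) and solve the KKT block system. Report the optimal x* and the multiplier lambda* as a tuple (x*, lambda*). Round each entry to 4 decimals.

Form the Lagrangian:
  L(x, lambda) = (1/2) x^T Q x + c^T x + lambda^T (A x - b)
Stationarity (grad_x L = 0): Q x + c + A^T lambda = 0.
Primal feasibility: A x = b.

This gives the KKT block system:
  [ Q   A^T ] [ x     ]   [-c ]
  [ A    0  ] [ lambda ] = [ b ]

Solving the linear system:
  x*      = (-1.3035, 0.8612, 0.5318)
  lambda* = (-1.2447)
  f(x*)   = -1.6753

x* = (-1.3035, 0.8612, 0.5318), lambda* = (-1.2447)


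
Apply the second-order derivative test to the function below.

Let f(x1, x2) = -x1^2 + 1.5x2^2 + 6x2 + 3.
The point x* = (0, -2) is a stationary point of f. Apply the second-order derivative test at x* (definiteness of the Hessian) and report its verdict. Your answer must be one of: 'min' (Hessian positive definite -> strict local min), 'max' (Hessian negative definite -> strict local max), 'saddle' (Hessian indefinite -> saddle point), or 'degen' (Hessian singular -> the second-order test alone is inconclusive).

Compute the Hessian H = grad^2 f:
  H = [[-2, 0], [0, 3]]
Verify stationarity: grad f(x*) = H x* + g = (0, 0).
Eigenvalues of H: -2, 3.
Eigenvalues have mixed signs, so H is indefinite -> x* is a saddle point.

saddle


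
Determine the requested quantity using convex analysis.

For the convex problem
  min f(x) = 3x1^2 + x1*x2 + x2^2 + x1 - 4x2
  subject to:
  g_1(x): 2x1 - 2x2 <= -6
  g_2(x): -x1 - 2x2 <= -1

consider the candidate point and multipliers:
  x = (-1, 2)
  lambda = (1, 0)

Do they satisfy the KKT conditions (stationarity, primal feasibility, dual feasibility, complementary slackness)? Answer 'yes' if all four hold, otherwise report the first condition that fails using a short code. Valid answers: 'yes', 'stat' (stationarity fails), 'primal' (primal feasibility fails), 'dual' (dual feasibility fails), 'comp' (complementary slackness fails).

Gradient of f: grad f(x) = Q x + c = (-3, -1)
Constraint values g_i(x) = a_i^T x - b_i:
  g_1((-1, 2)) = 0
  g_2((-1, 2)) = -2
Stationarity residual: grad f(x) + sum_i lambda_i a_i = (-1, -3)
  -> stationarity FAILS
Primal feasibility (all g_i <= 0): OK
Dual feasibility (all lambda_i >= 0): OK
Complementary slackness (lambda_i * g_i(x) = 0 for all i): OK

Verdict: the first failing condition is stationarity -> stat.

stat


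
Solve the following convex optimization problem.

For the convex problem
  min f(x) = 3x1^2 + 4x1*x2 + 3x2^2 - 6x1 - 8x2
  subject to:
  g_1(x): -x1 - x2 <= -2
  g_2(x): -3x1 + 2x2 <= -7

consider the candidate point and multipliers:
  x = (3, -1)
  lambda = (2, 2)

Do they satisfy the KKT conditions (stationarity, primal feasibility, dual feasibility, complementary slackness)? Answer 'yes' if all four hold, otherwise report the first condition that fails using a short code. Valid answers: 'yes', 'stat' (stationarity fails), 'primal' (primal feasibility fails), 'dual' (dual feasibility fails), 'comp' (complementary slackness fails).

Gradient of f: grad f(x) = Q x + c = (8, -2)
Constraint values g_i(x) = a_i^T x - b_i:
  g_1((3, -1)) = 0
  g_2((3, -1)) = -4
Stationarity residual: grad f(x) + sum_i lambda_i a_i = (0, 0)
  -> stationarity OK
Primal feasibility (all g_i <= 0): OK
Dual feasibility (all lambda_i >= 0): OK
Complementary slackness (lambda_i * g_i(x) = 0 for all i): FAILS

Verdict: the first failing condition is complementary_slackness -> comp.

comp


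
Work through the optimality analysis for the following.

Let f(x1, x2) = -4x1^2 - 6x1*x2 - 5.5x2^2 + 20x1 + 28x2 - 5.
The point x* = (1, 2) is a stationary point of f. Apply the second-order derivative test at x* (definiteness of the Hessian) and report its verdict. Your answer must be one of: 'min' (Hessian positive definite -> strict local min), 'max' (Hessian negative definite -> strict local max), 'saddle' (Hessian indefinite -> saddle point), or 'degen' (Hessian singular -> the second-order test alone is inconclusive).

Compute the Hessian H = grad^2 f:
  H = [[-8, -6], [-6, -11]]
Verify stationarity: grad f(x*) = H x* + g = (0, 0).
Eigenvalues of H: -15.6847, -3.3153.
Both eigenvalues < 0, so H is negative definite -> x* is a strict local max.

max


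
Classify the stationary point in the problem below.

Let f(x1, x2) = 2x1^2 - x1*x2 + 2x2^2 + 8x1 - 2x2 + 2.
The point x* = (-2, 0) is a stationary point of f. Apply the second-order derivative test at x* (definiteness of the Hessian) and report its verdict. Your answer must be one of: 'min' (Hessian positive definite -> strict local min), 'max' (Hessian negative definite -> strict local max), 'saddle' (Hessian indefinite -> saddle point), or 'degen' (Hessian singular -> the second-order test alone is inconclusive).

Compute the Hessian H = grad^2 f:
  H = [[4, -1], [-1, 4]]
Verify stationarity: grad f(x*) = H x* + g = (0, 0).
Eigenvalues of H: 3, 5.
Both eigenvalues > 0, so H is positive definite -> x* is a strict local min.

min


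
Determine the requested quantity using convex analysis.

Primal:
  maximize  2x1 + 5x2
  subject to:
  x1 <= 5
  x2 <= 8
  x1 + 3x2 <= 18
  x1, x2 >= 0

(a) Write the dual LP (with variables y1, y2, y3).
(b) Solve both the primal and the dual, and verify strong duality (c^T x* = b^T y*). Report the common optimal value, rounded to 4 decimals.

The standard primal-dual pair for 'max c^T x s.t. A x <= b, x >= 0' is:
  Dual:  min b^T y  s.t.  A^T y >= c,  y >= 0.

So the dual LP is:
  minimize  5y1 + 8y2 + 18y3
  subject to:
    y1 + y3 >= 2
    y2 + 3y3 >= 5
    y1, y2, y3 >= 0

Solving the primal: x* = (5, 4.3333).
  primal value c^T x* = 31.6667.
Solving the dual: y* = (0.3333, 0, 1.6667).
  dual value b^T y* = 31.6667.
Strong duality: c^T x* = b^T y*. Confirmed.

31.6667


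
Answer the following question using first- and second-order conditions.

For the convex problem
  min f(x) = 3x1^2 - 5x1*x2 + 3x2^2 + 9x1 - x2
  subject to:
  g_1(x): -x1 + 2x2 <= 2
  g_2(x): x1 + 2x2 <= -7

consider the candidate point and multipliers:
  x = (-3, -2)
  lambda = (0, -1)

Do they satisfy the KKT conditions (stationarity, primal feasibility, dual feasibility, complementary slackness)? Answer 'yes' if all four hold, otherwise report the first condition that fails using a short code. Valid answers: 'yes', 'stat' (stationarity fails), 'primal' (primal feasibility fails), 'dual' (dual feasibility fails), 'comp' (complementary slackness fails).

Gradient of f: grad f(x) = Q x + c = (1, 2)
Constraint values g_i(x) = a_i^T x - b_i:
  g_1((-3, -2)) = -3
  g_2((-3, -2)) = 0
Stationarity residual: grad f(x) + sum_i lambda_i a_i = (0, 0)
  -> stationarity OK
Primal feasibility (all g_i <= 0): OK
Dual feasibility (all lambda_i >= 0): FAILS
Complementary slackness (lambda_i * g_i(x) = 0 for all i): OK

Verdict: the first failing condition is dual_feasibility -> dual.

dual


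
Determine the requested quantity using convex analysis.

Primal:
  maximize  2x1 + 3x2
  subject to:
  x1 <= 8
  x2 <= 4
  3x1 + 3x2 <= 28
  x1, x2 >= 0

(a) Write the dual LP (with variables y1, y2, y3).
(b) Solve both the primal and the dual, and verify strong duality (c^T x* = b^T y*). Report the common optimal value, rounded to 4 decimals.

The standard primal-dual pair for 'max c^T x s.t. A x <= b, x >= 0' is:
  Dual:  min b^T y  s.t.  A^T y >= c,  y >= 0.

So the dual LP is:
  minimize  8y1 + 4y2 + 28y3
  subject to:
    y1 + 3y3 >= 2
    y2 + 3y3 >= 3
    y1, y2, y3 >= 0

Solving the primal: x* = (5.3333, 4).
  primal value c^T x* = 22.6667.
Solving the dual: y* = (0, 1, 0.6667).
  dual value b^T y* = 22.6667.
Strong duality: c^T x* = b^T y*. Confirmed.

22.6667


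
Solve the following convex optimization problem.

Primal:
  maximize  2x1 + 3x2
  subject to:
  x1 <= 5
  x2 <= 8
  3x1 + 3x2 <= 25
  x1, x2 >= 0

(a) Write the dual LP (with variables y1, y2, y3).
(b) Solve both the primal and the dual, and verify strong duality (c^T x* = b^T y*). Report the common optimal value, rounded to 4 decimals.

The standard primal-dual pair for 'max c^T x s.t. A x <= b, x >= 0' is:
  Dual:  min b^T y  s.t.  A^T y >= c,  y >= 0.

So the dual LP is:
  minimize  5y1 + 8y2 + 25y3
  subject to:
    y1 + 3y3 >= 2
    y2 + 3y3 >= 3
    y1, y2, y3 >= 0

Solving the primal: x* = (0.3333, 8).
  primal value c^T x* = 24.6667.
Solving the dual: y* = (0, 1, 0.6667).
  dual value b^T y* = 24.6667.
Strong duality: c^T x* = b^T y*. Confirmed.

24.6667
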